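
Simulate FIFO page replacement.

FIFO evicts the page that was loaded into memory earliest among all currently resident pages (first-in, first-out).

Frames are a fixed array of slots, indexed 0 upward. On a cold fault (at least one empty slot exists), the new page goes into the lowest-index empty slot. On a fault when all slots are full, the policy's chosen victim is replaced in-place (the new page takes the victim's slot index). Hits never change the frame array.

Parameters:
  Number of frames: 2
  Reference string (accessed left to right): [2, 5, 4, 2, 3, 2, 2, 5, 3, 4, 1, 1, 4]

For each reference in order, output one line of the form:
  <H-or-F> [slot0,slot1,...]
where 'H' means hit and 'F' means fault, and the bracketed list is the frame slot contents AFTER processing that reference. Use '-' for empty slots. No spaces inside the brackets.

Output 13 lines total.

F [2,-]
F [2,5]
F [4,5]
F [4,2]
F [3,2]
H [3,2]
H [3,2]
F [3,5]
H [3,5]
F [4,5]
F [4,1]
H [4,1]
H [4,1]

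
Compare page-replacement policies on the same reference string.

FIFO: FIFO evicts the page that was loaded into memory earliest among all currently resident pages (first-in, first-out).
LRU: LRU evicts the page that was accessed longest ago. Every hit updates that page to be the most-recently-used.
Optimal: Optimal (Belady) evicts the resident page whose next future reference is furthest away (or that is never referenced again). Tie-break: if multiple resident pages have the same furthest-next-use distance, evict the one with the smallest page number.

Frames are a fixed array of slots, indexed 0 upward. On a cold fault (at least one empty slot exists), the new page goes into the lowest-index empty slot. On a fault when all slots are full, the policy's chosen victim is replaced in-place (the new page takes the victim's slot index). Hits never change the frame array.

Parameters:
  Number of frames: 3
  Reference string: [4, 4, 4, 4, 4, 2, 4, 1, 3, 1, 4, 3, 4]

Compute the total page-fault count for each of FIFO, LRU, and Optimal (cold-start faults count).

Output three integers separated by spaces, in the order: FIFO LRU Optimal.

Answer: 5 4 4

Derivation:
--- FIFO ---
  step 0: ref 4 -> FAULT, frames=[4,-,-] (faults so far: 1)
  step 1: ref 4 -> HIT, frames=[4,-,-] (faults so far: 1)
  step 2: ref 4 -> HIT, frames=[4,-,-] (faults so far: 1)
  step 3: ref 4 -> HIT, frames=[4,-,-] (faults so far: 1)
  step 4: ref 4 -> HIT, frames=[4,-,-] (faults so far: 1)
  step 5: ref 2 -> FAULT, frames=[4,2,-] (faults so far: 2)
  step 6: ref 4 -> HIT, frames=[4,2,-] (faults so far: 2)
  step 7: ref 1 -> FAULT, frames=[4,2,1] (faults so far: 3)
  step 8: ref 3 -> FAULT, evict 4, frames=[3,2,1] (faults so far: 4)
  step 9: ref 1 -> HIT, frames=[3,2,1] (faults so far: 4)
  step 10: ref 4 -> FAULT, evict 2, frames=[3,4,1] (faults so far: 5)
  step 11: ref 3 -> HIT, frames=[3,4,1] (faults so far: 5)
  step 12: ref 4 -> HIT, frames=[3,4,1] (faults so far: 5)
  FIFO total faults: 5
--- LRU ---
  step 0: ref 4 -> FAULT, frames=[4,-,-] (faults so far: 1)
  step 1: ref 4 -> HIT, frames=[4,-,-] (faults so far: 1)
  step 2: ref 4 -> HIT, frames=[4,-,-] (faults so far: 1)
  step 3: ref 4 -> HIT, frames=[4,-,-] (faults so far: 1)
  step 4: ref 4 -> HIT, frames=[4,-,-] (faults so far: 1)
  step 5: ref 2 -> FAULT, frames=[4,2,-] (faults so far: 2)
  step 6: ref 4 -> HIT, frames=[4,2,-] (faults so far: 2)
  step 7: ref 1 -> FAULT, frames=[4,2,1] (faults so far: 3)
  step 8: ref 3 -> FAULT, evict 2, frames=[4,3,1] (faults so far: 4)
  step 9: ref 1 -> HIT, frames=[4,3,1] (faults so far: 4)
  step 10: ref 4 -> HIT, frames=[4,3,1] (faults so far: 4)
  step 11: ref 3 -> HIT, frames=[4,3,1] (faults so far: 4)
  step 12: ref 4 -> HIT, frames=[4,3,1] (faults so far: 4)
  LRU total faults: 4
--- Optimal ---
  step 0: ref 4 -> FAULT, frames=[4,-,-] (faults so far: 1)
  step 1: ref 4 -> HIT, frames=[4,-,-] (faults so far: 1)
  step 2: ref 4 -> HIT, frames=[4,-,-] (faults so far: 1)
  step 3: ref 4 -> HIT, frames=[4,-,-] (faults so far: 1)
  step 4: ref 4 -> HIT, frames=[4,-,-] (faults so far: 1)
  step 5: ref 2 -> FAULT, frames=[4,2,-] (faults so far: 2)
  step 6: ref 4 -> HIT, frames=[4,2,-] (faults so far: 2)
  step 7: ref 1 -> FAULT, frames=[4,2,1] (faults so far: 3)
  step 8: ref 3 -> FAULT, evict 2, frames=[4,3,1] (faults so far: 4)
  step 9: ref 1 -> HIT, frames=[4,3,1] (faults so far: 4)
  step 10: ref 4 -> HIT, frames=[4,3,1] (faults so far: 4)
  step 11: ref 3 -> HIT, frames=[4,3,1] (faults so far: 4)
  step 12: ref 4 -> HIT, frames=[4,3,1] (faults so far: 4)
  Optimal total faults: 4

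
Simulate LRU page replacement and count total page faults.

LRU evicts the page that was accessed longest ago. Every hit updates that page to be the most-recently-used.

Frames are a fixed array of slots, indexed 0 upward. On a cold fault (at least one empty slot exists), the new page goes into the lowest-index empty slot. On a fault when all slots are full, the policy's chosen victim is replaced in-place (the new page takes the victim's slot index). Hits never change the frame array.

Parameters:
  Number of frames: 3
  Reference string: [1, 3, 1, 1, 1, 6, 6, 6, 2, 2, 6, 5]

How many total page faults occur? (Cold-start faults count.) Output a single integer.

Answer: 5

Derivation:
Step 0: ref 1 → FAULT, frames=[1,-,-]
Step 1: ref 3 → FAULT, frames=[1,3,-]
Step 2: ref 1 → HIT, frames=[1,3,-]
Step 3: ref 1 → HIT, frames=[1,3,-]
Step 4: ref 1 → HIT, frames=[1,3,-]
Step 5: ref 6 → FAULT, frames=[1,3,6]
Step 6: ref 6 → HIT, frames=[1,3,6]
Step 7: ref 6 → HIT, frames=[1,3,6]
Step 8: ref 2 → FAULT (evict 3), frames=[1,2,6]
Step 9: ref 2 → HIT, frames=[1,2,6]
Step 10: ref 6 → HIT, frames=[1,2,6]
Step 11: ref 5 → FAULT (evict 1), frames=[5,2,6]
Total faults: 5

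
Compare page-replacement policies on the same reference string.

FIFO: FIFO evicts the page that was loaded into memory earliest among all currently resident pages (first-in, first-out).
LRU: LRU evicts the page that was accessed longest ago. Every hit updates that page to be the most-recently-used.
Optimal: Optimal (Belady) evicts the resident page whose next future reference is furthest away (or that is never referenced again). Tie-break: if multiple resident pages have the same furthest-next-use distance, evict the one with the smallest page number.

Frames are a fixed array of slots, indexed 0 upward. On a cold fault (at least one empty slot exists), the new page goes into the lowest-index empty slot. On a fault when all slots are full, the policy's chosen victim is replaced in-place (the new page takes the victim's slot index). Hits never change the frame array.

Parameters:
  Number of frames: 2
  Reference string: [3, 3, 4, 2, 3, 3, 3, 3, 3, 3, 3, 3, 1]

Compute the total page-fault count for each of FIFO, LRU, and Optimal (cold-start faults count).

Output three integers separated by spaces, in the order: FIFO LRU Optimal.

Answer: 5 5 4

Derivation:
--- FIFO ---
  step 0: ref 3 -> FAULT, frames=[3,-] (faults so far: 1)
  step 1: ref 3 -> HIT, frames=[3,-] (faults so far: 1)
  step 2: ref 4 -> FAULT, frames=[3,4] (faults so far: 2)
  step 3: ref 2 -> FAULT, evict 3, frames=[2,4] (faults so far: 3)
  step 4: ref 3 -> FAULT, evict 4, frames=[2,3] (faults so far: 4)
  step 5: ref 3 -> HIT, frames=[2,3] (faults so far: 4)
  step 6: ref 3 -> HIT, frames=[2,3] (faults so far: 4)
  step 7: ref 3 -> HIT, frames=[2,3] (faults so far: 4)
  step 8: ref 3 -> HIT, frames=[2,3] (faults so far: 4)
  step 9: ref 3 -> HIT, frames=[2,3] (faults so far: 4)
  step 10: ref 3 -> HIT, frames=[2,3] (faults so far: 4)
  step 11: ref 3 -> HIT, frames=[2,3] (faults so far: 4)
  step 12: ref 1 -> FAULT, evict 2, frames=[1,3] (faults so far: 5)
  FIFO total faults: 5
--- LRU ---
  step 0: ref 3 -> FAULT, frames=[3,-] (faults so far: 1)
  step 1: ref 3 -> HIT, frames=[3,-] (faults so far: 1)
  step 2: ref 4 -> FAULT, frames=[3,4] (faults so far: 2)
  step 3: ref 2 -> FAULT, evict 3, frames=[2,4] (faults so far: 3)
  step 4: ref 3 -> FAULT, evict 4, frames=[2,3] (faults so far: 4)
  step 5: ref 3 -> HIT, frames=[2,3] (faults so far: 4)
  step 6: ref 3 -> HIT, frames=[2,3] (faults so far: 4)
  step 7: ref 3 -> HIT, frames=[2,3] (faults so far: 4)
  step 8: ref 3 -> HIT, frames=[2,3] (faults so far: 4)
  step 9: ref 3 -> HIT, frames=[2,3] (faults so far: 4)
  step 10: ref 3 -> HIT, frames=[2,3] (faults so far: 4)
  step 11: ref 3 -> HIT, frames=[2,3] (faults so far: 4)
  step 12: ref 1 -> FAULT, evict 2, frames=[1,3] (faults so far: 5)
  LRU total faults: 5
--- Optimal ---
  step 0: ref 3 -> FAULT, frames=[3,-] (faults so far: 1)
  step 1: ref 3 -> HIT, frames=[3,-] (faults so far: 1)
  step 2: ref 4 -> FAULT, frames=[3,4] (faults so far: 2)
  step 3: ref 2 -> FAULT, evict 4, frames=[3,2] (faults so far: 3)
  step 4: ref 3 -> HIT, frames=[3,2] (faults so far: 3)
  step 5: ref 3 -> HIT, frames=[3,2] (faults so far: 3)
  step 6: ref 3 -> HIT, frames=[3,2] (faults so far: 3)
  step 7: ref 3 -> HIT, frames=[3,2] (faults so far: 3)
  step 8: ref 3 -> HIT, frames=[3,2] (faults so far: 3)
  step 9: ref 3 -> HIT, frames=[3,2] (faults so far: 3)
  step 10: ref 3 -> HIT, frames=[3,2] (faults so far: 3)
  step 11: ref 3 -> HIT, frames=[3,2] (faults so far: 3)
  step 12: ref 1 -> FAULT, evict 2, frames=[3,1] (faults so far: 4)
  Optimal total faults: 4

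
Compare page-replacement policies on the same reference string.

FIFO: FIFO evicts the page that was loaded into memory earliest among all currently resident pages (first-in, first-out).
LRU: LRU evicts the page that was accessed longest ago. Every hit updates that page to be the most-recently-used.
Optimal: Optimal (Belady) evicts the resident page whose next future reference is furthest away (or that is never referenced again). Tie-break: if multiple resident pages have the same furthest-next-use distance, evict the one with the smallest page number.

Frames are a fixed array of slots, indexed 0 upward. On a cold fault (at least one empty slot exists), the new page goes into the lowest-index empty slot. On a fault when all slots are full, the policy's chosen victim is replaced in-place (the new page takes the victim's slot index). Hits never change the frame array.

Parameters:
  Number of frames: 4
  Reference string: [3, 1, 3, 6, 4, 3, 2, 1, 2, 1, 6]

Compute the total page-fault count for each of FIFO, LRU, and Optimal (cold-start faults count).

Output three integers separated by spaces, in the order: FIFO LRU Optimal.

Answer: 5 7 5

Derivation:
--- FIFO ---
  step 0: ref 3 -> FAULT, frames=[3,-,-,-] (faults so far: 1)
  step 1: ref 1 -> FAULT, frames=[3,1,-,-] (faults so far: 2)
  step 2: ref 3 -> HIT, frames=[3,1,-,-] (faults so far: 2)
  step 3: ref 6 -> FAULT, frames=[3,1,6,-] (faults so far: 3)
  step 4: ref 4 -> FAULT, frames=[3,1,6,4] (faults so far: 4)
  step 5: ref 3 -> HIT, frames=[3,1,6,4] (faults so far: 4)
  step 6: ref 2 -> FAULT, evict 3, frames=[2,1,6,4] (faults so far: 5)
  step 7: ref 1 -> HIT, frames=[2,1,6,4] (faults so far: 5)
  step 8: ref 2 -> HIT, frames=[2,1,6,4] (faults so far: 5)
  step 9: ref 1 -> HIT, frames=[2,1,6,4] (faults so far: 5)
  step 10: ref 6 -> HIT, frames=[2,1,6,4] (faults so far: 5)
  FIFO total faults: 5
--- LRU ---
  step 0: ref 3 -> FAULT, frames=[3,-,-,-] (faults so far: 1)
  step 1: ref 1 -> FAULT, frames=[3,1,-,-] (faults so far: 2)
  step 2: ref 3 -> HIT, frames=[3,1,-,-] (faults so far: 2)
  step 3: ref 6 -> FAULT, frames=[3,1,6,-] (faults so far: 3)
  step 4: ref 4 -> FAULT, frames=[3,1,6,4] (faults so far: 4)
  step 5: ref 3 -> HIT, frames=[3,1,6,4] (faults so far: 4)
  step 6: ref 2 -> FAULT, evict 1, frames=[3,2,6,4] (faults so far: 5)
  step 7: ref 1 -> FAULT, evict 6, frames=[3,2,1,4] (faults so far: 6)
  step 8: ref 2 -> HIT, frames=[3,2,1,4] (faults so far: 6)
  step 9: ref 1 -> HIT, frames=[3,2,1,4] (faults so far: 6)
  step 10: ref 6 -> FAULT, evict 4, frames=[3,2,1,6] (faults so far: 7)
  LRU total faults: 7
--- Optimal ---
  step 0: ref 3 -> FAULT, frames=[3,-,-,-] (faults so far: 1)
  step 1: ref 1 -> FAULT, frames=[3,1,-,-] (faults so far: 2)
  step 2: ref 3 -> HIT, frames=[3,1,-,-] (faults so far: 2)
  step 3: ref 6 -> FAULT, frames=[3,1,6,-] (faults so far: 3)
  step 4: ref 4 -> FAULT, frames=[3,1,6,4] (faults so far: 4)
  step 5: ref 3 -> HIT, frames=[3,1,6,4] (faults so far: 4)
  step 6: ref 2 -> FAULT, evict 3, frames=[2,1,6,4] (faults so far: 5)
  step 7: ref 1 -> HIT, frames=[2,1,6,4] (faults so far: 5)
  step 8: ref 2 -> HIT, frames=[2,1,6,4] (faults so far: 5)
  step 9: ref 1 -> HIT, frames=[2,1,6,4] (faults so far: 5)
  step 10: ref 6 -> HIT, frames=[2,1,6,4] (faults so far: 5)
  Optimal total faults: 5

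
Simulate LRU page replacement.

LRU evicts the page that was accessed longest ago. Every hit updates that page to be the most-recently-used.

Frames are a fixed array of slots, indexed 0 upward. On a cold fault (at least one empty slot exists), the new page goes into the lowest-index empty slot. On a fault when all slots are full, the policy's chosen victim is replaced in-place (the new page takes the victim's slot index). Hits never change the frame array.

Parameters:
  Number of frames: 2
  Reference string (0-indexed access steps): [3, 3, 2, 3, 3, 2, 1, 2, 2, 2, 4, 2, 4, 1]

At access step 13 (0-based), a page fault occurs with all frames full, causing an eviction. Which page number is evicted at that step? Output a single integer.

Answer: 2

Derivation:
Step 0: ref 3 -> FAULT, frames=[3,-]
Step 1: ref 3 -> HIT, frames=[3,-]
Step 2: ref 2 -> FAULT, frames=[3,2]
Step 3: ref 3 -> HIT, frames=[3,2]
Step 4: ref 3 -> HIT, frames=[3,2]
Step 5: ref 2 -> HIT, frames=[3,2]
Step 6: ref 1 -> FAULT, evict 3, frames=[1,2]
Step 7: ref 2 -> HIT, frames=[1,2]
Step 8: ref 2 -> HIT, frames=[1,2]
Step 9: ref 2 -> HIT, frames=[1,2]
Step 10: ref 4 -> FAULT, evict 1, frames=[4,2]
Step 11: ref 2 -> HIT, frames=[4,2]
Step 12: ref 4 -> HIT, frames=[4,2]
Step 13: ref 1 -> FAULT, evict 2, frames=[4,1]
At step 13: evicted page 2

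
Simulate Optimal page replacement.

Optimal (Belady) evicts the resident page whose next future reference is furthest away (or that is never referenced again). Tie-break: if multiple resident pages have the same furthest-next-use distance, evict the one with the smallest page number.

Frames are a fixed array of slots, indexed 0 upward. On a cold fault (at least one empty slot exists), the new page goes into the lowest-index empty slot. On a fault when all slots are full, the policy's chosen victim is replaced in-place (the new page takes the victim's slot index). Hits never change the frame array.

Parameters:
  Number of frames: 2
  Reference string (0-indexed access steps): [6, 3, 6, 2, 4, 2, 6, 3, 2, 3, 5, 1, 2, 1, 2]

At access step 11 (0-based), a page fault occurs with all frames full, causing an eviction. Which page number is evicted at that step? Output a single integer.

Answer: 5

Derivation:
Step 0: ref 6 -> FAULT, frames=[6,-]
Step 1: ref 3 -> FAULT, frames=[6,3]
Step 2: ref 6 -> HIT, frames=[6,3]
Step 3: ref 2 -> FAULT, evict 3, frames=[6,2]
Step 4: ref 4 -> FAULT, evict 6, frames=[4,2]
Step 5: ref 2 -> HIT, frames=[4,2]
Step 6: ref 6 -> FAULT, evict 4, frames=[6,2]
Step 7: ref 3 -> FAULT, evict 6, frames=[3,2]
Step 8: ref 2 -> HIT, frames=[3,2]
Step 9: ref 3 -> HIT, frames=[3,2]
Step 10: ref 5 -> FAULT, evict 3, frames=[5,2]
Step 11: ref 1 -> FAULT, evict 5, frames=[1,2]
At step 11: evicted page 5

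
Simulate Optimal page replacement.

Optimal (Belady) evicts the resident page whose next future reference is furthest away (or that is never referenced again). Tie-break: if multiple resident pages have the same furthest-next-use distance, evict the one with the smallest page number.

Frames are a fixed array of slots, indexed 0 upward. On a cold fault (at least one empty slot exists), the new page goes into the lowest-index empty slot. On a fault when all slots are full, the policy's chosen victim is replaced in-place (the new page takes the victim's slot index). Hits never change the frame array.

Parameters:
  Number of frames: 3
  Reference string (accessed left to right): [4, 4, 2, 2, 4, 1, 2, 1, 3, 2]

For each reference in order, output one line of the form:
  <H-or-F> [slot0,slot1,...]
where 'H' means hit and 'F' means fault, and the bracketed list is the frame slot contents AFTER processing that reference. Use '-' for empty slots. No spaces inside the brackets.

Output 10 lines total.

F [4,-,-]
H [4,-,-]
F [4,2,-]
H [4,2,-]
H [4,2,-]
F [4,2,1]
H [4,2,1]
H [4,2,1]
F [4,2,3]
H [4,2,3]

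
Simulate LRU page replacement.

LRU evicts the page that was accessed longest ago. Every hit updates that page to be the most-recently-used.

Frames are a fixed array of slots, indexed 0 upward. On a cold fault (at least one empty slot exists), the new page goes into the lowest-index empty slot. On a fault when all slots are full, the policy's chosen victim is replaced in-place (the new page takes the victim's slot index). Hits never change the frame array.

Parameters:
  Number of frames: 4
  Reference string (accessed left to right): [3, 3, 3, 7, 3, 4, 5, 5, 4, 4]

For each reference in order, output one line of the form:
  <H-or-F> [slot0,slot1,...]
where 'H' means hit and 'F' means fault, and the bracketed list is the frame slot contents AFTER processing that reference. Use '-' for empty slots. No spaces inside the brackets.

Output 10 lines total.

F [3,-,-,-]
H [3,-,-,-]
H [3,-,-,-]
F [3,7,-,-]
H [3,7,-,-]
F [3,7,4,-]
F [3,7,4,5]
H [3,7,4,5]
H [3,7,4,5]
H [3,7,4,5]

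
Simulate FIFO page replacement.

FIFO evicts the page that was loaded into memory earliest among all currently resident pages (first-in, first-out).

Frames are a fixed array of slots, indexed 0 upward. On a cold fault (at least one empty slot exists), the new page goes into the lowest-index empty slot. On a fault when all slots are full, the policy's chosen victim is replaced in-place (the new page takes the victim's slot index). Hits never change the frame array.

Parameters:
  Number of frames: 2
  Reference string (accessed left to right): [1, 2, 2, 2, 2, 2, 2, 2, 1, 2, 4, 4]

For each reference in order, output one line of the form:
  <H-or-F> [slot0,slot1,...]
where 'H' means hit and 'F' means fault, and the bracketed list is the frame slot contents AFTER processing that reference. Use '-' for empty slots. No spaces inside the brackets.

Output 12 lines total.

F [1,-]
F [1,2]
H [1,2]
H [1,2]
H [1,2]
H [1,2]
H [1,2]
H [1,2]
H [1,2]
H [1,2]
F [4,2]
H [4,2]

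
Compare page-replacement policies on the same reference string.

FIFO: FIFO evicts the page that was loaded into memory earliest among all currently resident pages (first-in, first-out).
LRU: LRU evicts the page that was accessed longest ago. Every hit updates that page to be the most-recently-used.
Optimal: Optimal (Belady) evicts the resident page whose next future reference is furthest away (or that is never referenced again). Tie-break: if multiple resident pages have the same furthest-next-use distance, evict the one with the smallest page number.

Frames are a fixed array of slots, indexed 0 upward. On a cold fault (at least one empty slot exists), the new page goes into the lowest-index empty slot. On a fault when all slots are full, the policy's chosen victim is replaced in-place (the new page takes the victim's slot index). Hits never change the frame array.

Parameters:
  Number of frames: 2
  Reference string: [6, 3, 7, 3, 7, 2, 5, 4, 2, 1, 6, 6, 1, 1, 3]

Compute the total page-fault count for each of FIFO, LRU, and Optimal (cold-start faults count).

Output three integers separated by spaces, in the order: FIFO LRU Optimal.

--- FIFO ---
  step 0: ref 6 -> FAULT, frames=[6,-] (faults so far: 1)
  step 1: ref 3 -> FAULT, frames=[6,3] (faults so far: 2)
  step 2: ref 7 -> FAULT, evict 6, frames=[7,3] (faults so far: 3)
  step 3: ref 3 -> HIT, frames=[7,3] (faults so far: 3)
  step 4: ref 7 -> HIT, frames=[7,3] (faults so far: 3)
  step 5: ref 2 -> FAULT, evict 3, frames=[7,2] (faults so far: 4)
  step 6: ref 5 -> FAULT, evict 7, frames=[5,2] (faults so far: 5)
  step 7: ref 4 -> FAULT, evict 2, frames=[5,4] (faults so far: 6)
  step 8: ref 2 -> FAULT, evict 5, frames=[2,4] (faults so far: 7)
  step 9: ref 1 -> FAULT, evict 4, frames=[2,1] (faults so far: 8)
  step 10: ref 6 -> FAULT, evict 2, frames=[6,1] (faults so far: 9)
  step 11: ref 6 -> HIT, frames=[6,1] (faults so far: 9)
  step 12: ref 1 -> HIT, frames=[6,1] (faults so far: 9)
  step 13: ref 1 -> HIT, frames=[6,1] (faults so far: 9)
  step 14: ref 3 -> FAULT, evict 1, frames=[6,3] (faults so far: 10)
  FIFO total faults: 10
--- LRU ---
  step 0: ref 6 -> FAULT, frames=[6,-] (faults so far: 1)
  step 1: ref 3 -> FAULT, frames=[6,3] (faults so far: 2)
  step 2: ref 7 -> FAULT, evict 6, frames=[7,3] (faults so far: 3)
  step 3: ref 3 -> HIT, frames=[7,3] (faults so far: 3)
  step 4: ref 7 -> HIT, frames=[7,3] (faults so far: 3)
  step 5: ref 2 -> FAULT, evict 3, frames=[7,2] (faults so far: 4)
  step 6: ref 5 -> FAULT, evict 7, frames=[5,2] (faults so far: 5)
  step 7: ref 4 -> FAULT, evict 2, frames=[5,4] (faults so far: 6)
  step 8: ref 2 -> FAULT, evict 5, frames=[2,4] (faults so far: 7)
  step 9: ref 1 -> FAULT, evict 4, frames=[2,1] (faults so far: 8)
  step 10: ref 6 -> FAULT, evict 2, frames=[6,1] (faults so far: 9)
  step 11: ref 6 -> HIT, frames=[6,1] (faults so far: 9)
  step 12: ref 1 -> HIT, frames=[6,1] (faults so far: 9)
  step 13: ref 1 -> HIT, frames=[6,1] (faults so far: 9)
  step 14: ref 3 -> FAULT, evict 6, frames=[3,1] (faults so far: 10)
  LRU total faults: 10
--- Optimal ---
  step 0: ref 6 -> FAULT, frames=[6,-] (faults so far: 1)
  step 1: ref 3 -> FAULT, frames=[6,3] (faults so far: 2)
  step 2: ref 7 -> FAULT, evict 6, frames=[7,3] (faults so far: 3)
  step 3: ref 3 -> HIT, frames=[7,3] (faults so far: 3)
  step 4: ref 7 -> HIT, frames=[7,3] (faults so far: 3)
  step 5: ref 2 -> FAULT, evict 7, frames=[2,3] (faults so far: 4)
  step 6: ref 5 -> FAULT, evict 3, frames=[2,5] (faults so far: 5)
  step 7: ref 4 -> FAULT, evict 5, frames=[2,4] (faults so far: 6)
  step 8: ref 2 -> HIT, frames=[2,4] (faults so far: 6)
  step 9: ref 1 -> FAULT, evict 2, frames=[1,4] (faults so far: 7)
  step 10: ref 6 -> FAULT, evict 4, frames=[1,6] (faults so far: 8)
  step 11: ref 6 -> HIT, frames=[1,6] (faults so far: 8)
  step 12: ref 1 -> HIT, frames=[1,6] (faults so far: 8)
  step 13: ref 1 -> HIT, frames=[1,6] (faults so far: 8)
  step 14: ref 3 -> FAULT, evict 1, frames=[3,6] (faults so far: 9)
  Optimal total faults: 9

Answer: 10 10 9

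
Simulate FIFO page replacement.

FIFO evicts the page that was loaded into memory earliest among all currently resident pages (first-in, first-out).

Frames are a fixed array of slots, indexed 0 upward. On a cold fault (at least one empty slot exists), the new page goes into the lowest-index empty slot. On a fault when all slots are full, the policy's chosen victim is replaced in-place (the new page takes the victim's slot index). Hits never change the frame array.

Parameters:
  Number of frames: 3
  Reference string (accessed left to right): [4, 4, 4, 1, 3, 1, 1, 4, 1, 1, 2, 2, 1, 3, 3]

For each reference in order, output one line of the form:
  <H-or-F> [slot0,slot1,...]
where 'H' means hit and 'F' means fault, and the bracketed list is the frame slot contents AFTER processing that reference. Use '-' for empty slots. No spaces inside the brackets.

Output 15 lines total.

F [4,-,-]
H [4,-,-]
H [4,-,-]
F [4,1,-]
F [4,1,3]
H [4,1,3]
H [4,1,3]
H [4,1,3]
H [4,1,3]
H [4,1,3]
F [2,1,3]
H [2,1,3]
H [2,1,3]
H [2,1,3]
H [2,1,3]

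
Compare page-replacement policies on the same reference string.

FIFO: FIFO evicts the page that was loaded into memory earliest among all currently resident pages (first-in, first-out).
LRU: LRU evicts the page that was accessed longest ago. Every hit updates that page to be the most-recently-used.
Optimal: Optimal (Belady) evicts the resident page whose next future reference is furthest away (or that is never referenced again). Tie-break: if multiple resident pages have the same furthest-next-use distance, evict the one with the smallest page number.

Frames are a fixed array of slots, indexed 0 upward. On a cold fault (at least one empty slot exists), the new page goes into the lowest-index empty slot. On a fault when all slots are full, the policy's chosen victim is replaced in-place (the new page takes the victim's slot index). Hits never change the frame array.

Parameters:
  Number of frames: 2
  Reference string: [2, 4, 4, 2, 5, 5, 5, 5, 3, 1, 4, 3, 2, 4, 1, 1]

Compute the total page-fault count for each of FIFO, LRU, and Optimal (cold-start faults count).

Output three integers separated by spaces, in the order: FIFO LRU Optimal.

Answer: 10 10 8

Derivation:
--- FIFO ---
  step 0: ref 2 -> FAULT, frames=[2,-] (faults so far: 1)
  step 1: ref 4 -> FAULT, frames=[2,4] (faults so far: 2)
  step 2: ref 4 -> HIT, frames=[2,4] (faults so far: 2)
  step 3: ref 2 -> HIT, frames=[2,4] (faults so far: 2)
  step 4: ref 5 -> FAULT, evict 2, frames=[5,4] (faults so far: 3)
  step 5: ref 5 -> HIT, frames=[5,4] (faults so far: 3)
  step 6: ref 5 -> HIT, frames=[5,4] (faults so far: 3)
  step 7: ref 5 -> HIT, frames=[5,4] (faults so far: 3)
  step 8: ref 3 -> FAULT, evict 4, frames=[5,3] (faults so far: 4)
  step 9: ref 1 -> FAULT, evict 5, frames=[1,3] (faults so far: 5)
  step 10: ref 4 -> FAULT, evict 3, frames=[1,4] (faults so far: 6)
  step 11: ref 3 -> FAULT, evict 1, frames=[3,4] (faults so far: 7)
  step 12: ref 2 -> FAULT, evict 4, frames=[3,2] (faults so far: 8)
  step 13: ref 4 -> FAULT, evict 3, frames=[4,2] (faults so far: 9)
  step 14: ref 1 -> FAULT, evict 2, frames=[4,1] (faults so far: 10)
  step 15: ref 1 -> HIT, frames=[4,1] (faults so far: 10)
  FIFO total faults: 10
--- LRU ---
  step 0: ref 2 -> FAULT, frames=[2,-] (faults so far: 1)
  step 1: ref 4 -> FAULT, frames=[2,4] (faults so far: 2)
  step 2: ref 4 -> HIT, frames=[2,4] (faults so far: 2)
  step 3: ref 2 -> HIT, frames=[2,4] (faults so far: 2)
  step 4: ref 5 -> FAULT, evict 4, frames=[2,5] (faults so far: 3)
  step 5: ref 5 -> HIT, frames=[2,5] (faults so far: 3)
  step 6: ref 5 -> HIT, frames=[2,5] (faults so far: 3)
  step 7: ref 5 -> HIT, frames=[2,5] (faults so far: 3)
  step 8: ref 3 -> FAULT, evict 2, frames=[3,5] (faults so far: 4)
  step 9: ref 1 -> FAULT, evict 5, frames=[3,1] (faults so far: 5)
  step 10: ref 4 -> FAULT, evict 3, frames=[4,1] (faults so far: 6)
  step 11: ref 3 -> FAULT, evict 1, frames=[4,3] (faults so far: 7)
  step 12: ref 2 -> FAULT, evict 4, frames=[2,3] (faults so far: 8)
  step 13: ref 4 -> FAULT, evict 3, frames=[2,4] (faults so far: 9)
  step 14: ref 1 -> FAULT, evict 2, frames=[1,4] (faults so far: 10)
  step 15: ref 1 -> HIT, frames=[1,4] (faults so far: 10)
  LRU total faults: 10
--- Optimal ---
  step 0: ref 2 -> FAULT, frames=[2,-] (faults so far: 1)
  step 1: ref 4 -> FAULT, frames=[2,4] (faults so far: 2)
  step 2: ref 4 -> HIT, frames=[2,4] (faults so far: 2)
  step 3: ref 2 -> HIT, frames=[2,4] (faults so far: 2)
  step 4: ref 5 -> FAULT, evict 2, frames=[5,4] (faults so far: 3)
  step 5: ref 5 -> HIT, frames=[5,4] (faults so far: 3)
  step 6: ref 5 -> HIT, frames=[5,4] (faults so far: 3)
  step 7: ref 5 -> HIT, frames=[5,4] (faults so far: 3)
  step 8: ref 3 -> FAULT, evict 5, frames=[3,4] (faults so far: 4)
  step 9: ref 1 -> FAULT, evict 3, frames=[1,4] (faults so far: 5)
  step 10: ref 4 -> HIT, frames=[1,4] (faults so far: 5)
  step 11: ref 3 -> FAULT, evict 1, frames=[3,4] (faults so far: 6)
  step 12: ref 2 -> FAULT, evict 3, frames=[2,4] (faults so far: 7)
  step 13: ref 4 -> HIT, frames=[2,4] (faults so far: 7)
  step 14: ref 1 -> FAULT, evict 2, frames=[1,4] (faults so far: 8)
  step 15: ref 1 -> HIT, frames=[1,4] (faults so far: 8)
  Optimal total faults: 8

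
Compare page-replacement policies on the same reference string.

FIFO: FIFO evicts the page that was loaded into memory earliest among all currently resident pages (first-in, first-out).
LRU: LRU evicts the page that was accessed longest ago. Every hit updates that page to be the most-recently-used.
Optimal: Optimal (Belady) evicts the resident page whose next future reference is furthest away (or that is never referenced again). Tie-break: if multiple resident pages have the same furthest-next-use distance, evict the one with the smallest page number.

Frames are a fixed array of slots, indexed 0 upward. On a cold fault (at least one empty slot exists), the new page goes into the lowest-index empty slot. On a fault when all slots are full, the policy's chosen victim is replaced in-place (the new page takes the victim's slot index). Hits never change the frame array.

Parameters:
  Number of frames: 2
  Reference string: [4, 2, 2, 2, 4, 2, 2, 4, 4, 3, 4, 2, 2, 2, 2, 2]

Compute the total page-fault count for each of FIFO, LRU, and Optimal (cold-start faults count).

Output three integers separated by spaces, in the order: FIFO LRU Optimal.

Answer: 5 4 4

Derivation:
--- FIFO ---
  step 0: ref 4 -> FAULT, frames=[4,-] (faults so far: 1)
  step 1: ref 2 -> FAULT, frames=[4,2] (faults so far: 2)
  step 2: ref 2 -> HIT, frames=[4,2] (faults so far: 2)
  step 3: ref 2 -> HIT, frames=[4,2] (faults so far: 2)
  step 4: ref 4 -> HIT, frames=[4,2] (faults so far: 2)
  step 5: ref 2 -> HIT, frames=[4,2] (faults so far: 2)
  step 6: ref 2 -> HIT, frames=[4,2] (faults so far: 2)
  step 7: ref 4 -> HIT, frames=[4,2] (faults so far: 2)
  step 8: ref 4 -> HIT, frames=[4,2] (faults so far: 2)
  step 9: ref 3 -> FAULT, evict 4, frames=[3,2] (faults so far: 3)
  step 10: ref 4 -> FAULT, evict 2, frames=[3,4] (faults so far: 4)
  step 11: ref 2 -> FAULT, evict 3, frames=[2,4] (faults so far: 5)
  step 12: ref 2 -> HIT, frames=[2,4] (faults so far: 5)
  step 13: ref 2 -> HIT, frames=[2,4] (faults so far: 5)
  step 14: ref 2 -> HIT, frames=[2,4] (faults so far: 5)
  step 15: ref 2 -> HIT, frames=[2,4] (faults so far: 5)
  FIFO total faults: 5
--- LRU ---
  step 0: ref 4 -> FAULT, frames=[4,-] (faults so far: 1)
  step 1: ref 2 -> FAULT, frames=[4,2] (faults so far: 2)
  step 2: ref 2 -> HIT, frames=[4,2] (faults so far: 2)
  step 3: ref 2 -> HIT, frames=[4,2] (faults so far: 2)
  step 4: ref 4 -> HIT, frames=[4,2] (faults so far: 2)
  step 5: ref 2 -> HIT, frames=[4,2] (faults so far: 2)
  step 6: ref 2 -> HIT, frames=[4,2] (faults so far: 2)
  step 7: ref 4 -> HIT, frames=[4,2] (faults so far: 2)
  step 8: ref 4 -> HIT, frames=[4,2] (faults so far: 2)
  step 9: ref 3 -> FAULT, evict 2, frames=[4,3] (faults so far: 3)
  step 10: ref 4 -> HIT, frames=[4,3] (faults so far: 3)
  step 11: ref 2 -> FAULT, evict 3, frames=[4,2] (faults so far: 4)
  step 12: ref 2 -> HIT, frames=[4,2] (faults so far: 4)
  step 13: ref 2 -> HIT, frames=[4,2] (faults so far: 4)
  step 14: ref 2 -> HIT, frames=[4,2] (faults so far: 4)
  step 15: ref 2 -> HIT, frames=[4,2] (faults so far: 4)
  LRU total faults: 4
--- Optimal ---
  step 0: ref 4 -> FAULT, frames=[4,-] (faults so far: 1)
  step 1: ref 2 -> FAULT, frames=[4,2] (faults so far: 2)
  step 2: ref 2 -> HIT, frames=[4,2] (faults so far: 2)
  step 3: ref 2 -> HIT, frames=[4,2] (faults so far: 2)
  step 4: ref 4 -> HIT, frames=[4,2] (faults so far: 2)
  step 5: ref 2 -> HIT, frames=[4,2] (faults so far: 2)
  step 6: ref 2 -> HIT, frames=[4,2] (faults so far: 2)
  step 7: ref 4 -> HIT, frames=[4,2] (faults so far: 2)
  step 8: ref 4 -> HIT, frames=[4,2] (faults so far: 2)
  step 9: ref 3 -> FAULT, evict 2, frames=[4,3] (faults so far: 3)
  step 10: ref 4 -> HIT, frames=[4,3] (faults so far: 3)
  step 11: ref 2 -> FAULT, evict 3, frames=[4,2] (faults so far: 4)
  step 12: ref 2 -> HIT, frames=[4,2] (faults so far: 4)
  step 13: ref 2 -> HIT, frames=[4,2] (faults so far: 4)
  step 14: ref 2 -> HIT, frames=[4,2] (faults so far: 4)
  step 15: ref 2 -> HIT, frames=[4,2] (faults so far: 4)
  Optimal total faults: 4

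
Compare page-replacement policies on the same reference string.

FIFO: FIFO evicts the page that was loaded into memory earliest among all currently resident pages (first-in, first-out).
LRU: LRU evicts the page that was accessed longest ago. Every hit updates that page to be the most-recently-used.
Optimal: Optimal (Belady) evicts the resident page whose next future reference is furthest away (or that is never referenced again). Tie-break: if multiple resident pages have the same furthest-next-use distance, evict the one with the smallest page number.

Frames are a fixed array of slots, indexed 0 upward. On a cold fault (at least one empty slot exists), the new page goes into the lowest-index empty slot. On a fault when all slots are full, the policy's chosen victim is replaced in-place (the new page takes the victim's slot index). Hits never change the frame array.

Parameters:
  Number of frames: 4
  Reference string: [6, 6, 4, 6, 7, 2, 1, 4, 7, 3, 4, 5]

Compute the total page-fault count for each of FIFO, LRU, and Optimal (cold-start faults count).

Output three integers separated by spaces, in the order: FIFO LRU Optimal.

Answer: 8 8 7

Derivation:
--- FIFO ---
  step 0: ref 6 -> FAULT, frames=[6,-,-,-] (faults so far: 1)
  step 1: ref 6 -> HIT, frames=[6,-,-,-] (faults so far: 1)
  step 2: ref 4 -> FAULT, frames=[6,4,-,-] (faults so far: 2)
  step 3: ref 6 -> HIT, frames=[6,4,-,-] (faults so far: 2)
  step 4: ref 7 -> FAULT, frames=[6,4,7,-] (faults so far: 3)
  step 5: ref 2 -> FAULT, frames=[6,4,7,2] (faults so far: 4)
  step 6: ref 1 -> FAULT, evict 6, frames=[1,4,7,2] (faults so far: 5)
  step 7: ref 4 -> HIT, frames=[1,4,7,2] (faults so far: 5)
  step 8: ref 7 -> HIT, frames=[1,4,7,2] (faults so far: 5)
  step 9: ref 3 -> FAULT, evict 4, frames=[1,3,7,2] (faults so far: 6)
  step 10: ref 4 -> FAULT, evict 7, frames=[1,3,4,2] (faults so far: 7)
  step 11: ref 5 -> FAULT, evict 2, frames=[1,3,4,5] (faults so far: 8)
  FIFO total faults: 8
--- LRU ---
  step 0: ref 6 -> FAULT, frames=[6,-,-,-] (faults so far: 1)
  step 1: ref 6 -> HIT, frames=[6,-,-,-] (faults so far: 1)
  step 2: ref 4 -> FAULT, frames=[6,4,-,-] (faults so far: 2)
  step 3: ref 6 -> HIT, frames=[6,4,-,-] (faults so far: 2)
  step 4: ref 7 -> FAULT, frames=[6,4,7,-] (faults so far: 3)
  step 5: ref 2 -> FAULT, frames=[6,4,7,2] (faults so far: 4)
  step 6: ref 1 -> FAULT, evict 4, frames=[6,1,7,2] (faults so far: 5)
  step 7: ref 4 -> FAULT, evict 6, frames=[4,1,7,2] (faults so far: 6)
  step 8: ref 7 -> HIT, frames=[4,1,7,2] (faults so far: 6)
  step 9: ref 3 -> FAULT, evict 2, frames=[4,1,7,3] (faults so far: 7)
  step 10: ref 4 -> HIT, frames=[4,1,7,3] (faults so far: 7)
  step 11: ref 5 -> FAULT, evict 1, frames=[4,5,7,3] (faults so far: 8)
  LRU total faults: 8
--- Optimal ---
  step 0: ref 6 -> FAULT, frames=[6,-,-,-] (faults so far: 1)
  step 1: ref 6 -> HIT, frames=[6,-,-,-] (faults so far: 1)
  step 2: ref 4 -> FAULT, frames=[6,4,-,-] (faults so far: 2)
  step 3: ref 6 -> HIT, frames=[6,4,-,-] (faults so far: 2)
  step 4: ref 7 -> FAULT, frames=[6,4,7,-] (faults so far: 3)
  step 5: ref 2 -> FAULT, frames=[6,4,7,2] (faults so far: 4)
  step 6: ref 1 -> FAULT, evict 2, frames=[6,4,7,1] (faults so far: 5)
  step 7: ref 4 -> HIT, frames=[6,4,7,1] (faults so far: 5)
  step 8: ref 7 -> HIT, frames=[6,4,7,1] (faults so far: 5)
  step 9: ref 3 -> FAULT, evict 1, frames=[6,4,7,3] (faults so far: 6)
  step 10: ref 4 -> HIT, frames=[6,4,7,3] (faults so far: 6)
  step 11: ref 5 -> FAULT, evict 3, frames=[6,4,7,5] (faults so far: 7)
  Optimal total faults: 7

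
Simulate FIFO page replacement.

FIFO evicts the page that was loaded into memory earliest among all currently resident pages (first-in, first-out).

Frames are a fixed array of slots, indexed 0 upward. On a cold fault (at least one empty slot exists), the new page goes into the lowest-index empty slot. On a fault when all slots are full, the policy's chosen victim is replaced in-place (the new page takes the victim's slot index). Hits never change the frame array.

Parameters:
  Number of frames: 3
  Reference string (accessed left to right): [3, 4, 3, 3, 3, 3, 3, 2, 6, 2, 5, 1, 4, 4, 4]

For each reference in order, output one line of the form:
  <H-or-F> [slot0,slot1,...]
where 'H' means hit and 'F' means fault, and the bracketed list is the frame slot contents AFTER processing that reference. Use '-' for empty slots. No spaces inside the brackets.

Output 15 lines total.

F [3,-,-]
F [3,4,-]
H [3,4,-]
H [3,4,-]
H [3,4,-]
H [3,4,-]
H [3,4,-]
F [3,4,2]
F [6,4,2]
H [6,4,2]
F [6,5,2]
F [6,5,1]
F [4,5,1]
H [4,5,1]
H [4,5,1]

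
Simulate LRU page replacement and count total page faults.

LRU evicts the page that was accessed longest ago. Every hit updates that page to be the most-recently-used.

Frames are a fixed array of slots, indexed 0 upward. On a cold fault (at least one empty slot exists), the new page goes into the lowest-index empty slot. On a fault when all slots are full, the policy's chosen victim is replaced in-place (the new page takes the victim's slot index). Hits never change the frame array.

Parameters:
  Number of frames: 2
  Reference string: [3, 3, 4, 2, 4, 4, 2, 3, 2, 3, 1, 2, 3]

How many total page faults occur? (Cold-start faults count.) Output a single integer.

Answer: 7

Derivation:
Step 0: ref 3 → FAULT, frames=[3,-]
Step 1: ref 3 → HIT, frames=[3,-]
Step 2: ref 4 → FAULT, frames=[3,4]
Step 3: ref 2 → FAULT (evict 3), frames=[2,4]
Step 4: ref 4 → HIT, frames=[2,4]
Step 5: ref 4 → HIT, frames=[2,4]
Step 6: ref 2 → HIT, frames=[2,4]
Step 7: ref 3 → FAULT (evict 4), frames=[2,3]
Step 8: ref 2 → HIT, frames=[2,3]
Step 9: ref 3 → HIT, frames=[2,3]
Step 10: ref 1 → FAULT (evict 2), frames=[1,3]
Step 11: ref 2 → FAULT (evict 3), frames=[1,2]
Step 12: ref 3 → FAULT (evict 1), frames=[3,2]
Total faults: 7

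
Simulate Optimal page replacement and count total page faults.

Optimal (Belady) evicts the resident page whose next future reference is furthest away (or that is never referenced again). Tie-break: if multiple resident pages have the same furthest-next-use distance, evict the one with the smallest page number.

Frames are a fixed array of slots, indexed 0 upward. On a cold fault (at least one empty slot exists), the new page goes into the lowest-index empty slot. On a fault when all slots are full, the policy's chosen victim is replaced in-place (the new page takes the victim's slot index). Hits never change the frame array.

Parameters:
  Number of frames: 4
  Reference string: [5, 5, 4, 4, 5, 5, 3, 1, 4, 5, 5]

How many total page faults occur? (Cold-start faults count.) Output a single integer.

Answer: 4

Derivation:
Step 0: ref 5 → FAULT, frames=[5,-,-,-]
Step 1: ref 5 → HIT, frames=[5,-,-,-]
Step 2: ref 4 → FAULT, frames=[5,4,-,-]
Step 3: ref 4 → HIT, frames=[5,4,-,-]
Step 4: ref 5 → HIT, frames=[5,4,-,-]
Step 5: ref 5 → HIT, frames=[5,4,-,-]
Step 6: ref 3 → FAULT, frames=[5,4,3,-]
Step 7: ref 1 → FAULT, frames=[5,4,3,1]
Step 8: ref 4 → HIT, frames=[5,4,3,1]
Step 9: ref 5 → HIT, frames=[5,4,3,1]
Step 10: ref 5 → HIT, frames=[5,4,3,1]
Total faults: 4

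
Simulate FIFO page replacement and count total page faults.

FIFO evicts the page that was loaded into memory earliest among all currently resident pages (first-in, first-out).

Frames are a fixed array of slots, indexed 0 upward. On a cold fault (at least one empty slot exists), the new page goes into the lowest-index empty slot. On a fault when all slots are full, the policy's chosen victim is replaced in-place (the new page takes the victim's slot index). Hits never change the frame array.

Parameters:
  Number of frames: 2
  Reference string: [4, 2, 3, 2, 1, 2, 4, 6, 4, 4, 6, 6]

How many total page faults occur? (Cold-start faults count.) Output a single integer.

Step 0: ref 4 → FAULT, frames=[4,-]
Step 1: ref 2 → FAULT, frames=[4,2]
Step 2: ref 3 → FAULT (evict 4), frames=[3,2]
Step 3: ref 2 → HIT, frames=[3,2]
Step 4: ref 1 → FAULT (evict 2), frames=[3,1]
Step 5: ref 2 → FAULT (evict 3), frames=[2,1]
Step 6: ref 4 → FAULT (evict 1), frames=[2,4]
Step 7: ref 6 → FAULT (evict 2), frames=[6,4]
Step 8: ref 4 → HIT, frames=[6,4]
Step 9: ref 4 → HIT, frames=[6,4]
Step 10: ref 6 → HIT, frames=[6,4]
Step 11: ref 6 → HIT, frames=[6,4]
Total faults: 7

Answer: 7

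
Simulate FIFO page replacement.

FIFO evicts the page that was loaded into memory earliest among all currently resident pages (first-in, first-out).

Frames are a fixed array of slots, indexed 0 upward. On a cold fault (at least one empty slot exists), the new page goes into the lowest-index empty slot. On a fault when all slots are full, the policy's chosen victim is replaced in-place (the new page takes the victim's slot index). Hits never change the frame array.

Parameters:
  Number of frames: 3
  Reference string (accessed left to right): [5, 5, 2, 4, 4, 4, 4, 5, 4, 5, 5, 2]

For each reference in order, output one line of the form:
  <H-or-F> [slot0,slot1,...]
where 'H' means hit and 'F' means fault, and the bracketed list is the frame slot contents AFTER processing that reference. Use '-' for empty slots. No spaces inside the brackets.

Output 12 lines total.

F [5,-,-]
H [5,-,-]
F [5,2,-]
F [5,2,4]
H [5,2,4]
H [5,2,4]
H [5,2,4]
H [5,2,4]
H [5,2,4]
H [5,2,4]
H [5,2,4]
H [5,2,4]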